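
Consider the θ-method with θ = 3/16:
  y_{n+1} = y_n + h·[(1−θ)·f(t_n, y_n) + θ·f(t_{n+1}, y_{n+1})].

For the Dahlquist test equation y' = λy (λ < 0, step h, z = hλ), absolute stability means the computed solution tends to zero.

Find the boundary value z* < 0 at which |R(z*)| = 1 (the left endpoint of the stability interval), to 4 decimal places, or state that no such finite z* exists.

z* = -3.2000.

Test eqn y'=λy, z=hλ:
  y_{n+1} = y_n + z·[13/16·y_n + 3/16·y_{n+1}] ⇒ (1 − 3/16z)y_{n+1} = (1 + 13/16z)y_n
  so R(z) = (1 + 13/16z)/(1 − 3/16z).

Solve |R(x)|<1 on ℝ⁻.
x=-0.59: |R|=0.4688
R=−1: 1+13/16x = −1+3/16x ⇒ -5/8x=2 ⇒ x=2/(-5/8)=-3.2000
Confirm numerically:
  x=-3.058: |R|=0.94359 <1
  x=-1.947: |R|=0.42631 <1
  x=-1.716: |R|=0.29828 <1
  x=-1.656: |R|=0.26364 <1
  x=-3.464: |R|=1.10003 >1
  x=-3.400: |R|=1.07634 >1
  x=-3.279: |R|=1.03058 >1
Interval (-3.2000, 0).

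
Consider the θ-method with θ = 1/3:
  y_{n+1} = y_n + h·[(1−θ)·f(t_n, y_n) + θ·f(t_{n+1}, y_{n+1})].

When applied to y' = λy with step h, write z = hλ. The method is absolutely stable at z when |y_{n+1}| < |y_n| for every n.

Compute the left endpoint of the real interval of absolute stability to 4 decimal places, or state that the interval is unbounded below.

left endpoint -6.0000.

Set f=λy, z=hλ:
  y_{n+1} = y_n + z·[2/3·y_n + 1/3·y_{n+1}] ⇒ (1 − 1/3z)y_{n+1} = (1 + 2/3z)y_n
  Hence R(z) = (1 + 2/3z)/(1 − 1/3z).

Boundary: |R(x)|=1, x<0.
x=-0.52: |R|=0.5568
R=−1: 1+2/3x = −1+1/3x ⇒ -1/3x=2 ⇒ x=2/(-1/3)=-6.0000
Confirm numerically:
  x=-5.728: |R|=0.96884 <1
  x=-3.234: |R|=0.55630 <1
  x=-2.792: |R|=0.44613 <1
  x=-2.746: |R|=0.43369 <1
  x=-6.575: |R|=1.06005 >1
  x=-6.470: |R|=1.04963 >1
  x=-6.225: |R|=1.02439 >1
Interval (-6.0000, 0).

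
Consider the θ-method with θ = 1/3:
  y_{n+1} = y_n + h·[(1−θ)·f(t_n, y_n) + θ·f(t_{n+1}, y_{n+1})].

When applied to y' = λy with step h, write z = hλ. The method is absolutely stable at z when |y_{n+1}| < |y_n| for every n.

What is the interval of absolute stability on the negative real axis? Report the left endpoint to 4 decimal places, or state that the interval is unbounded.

On y'=λy, z=hλ:
  y_{n+1} = y_n + z·[2/3·y_n + 1/3·y_{n+1}] ⇒ (1 − 1/3z)y_{n+1} = (1 + 2/3z)y_n
  Hence R(z) = (1 + 2/3z)/(1 − 1/3z).

Find x<0 with |R(x)|<1.
x=-1.27: |R|=0.1077
R=−1: 1+2/3x = −1+1/3x ⇒ -1/3x=2 ⇒ x=2/(-1/3)=-6.0000
Confirm numerically:
  x=-5.660: |R|=0.96074 <1
  x=-5.437: |R|=0.93327 <1
  x=-3.141: |R|=0.53444 <1
  x=-6.529: |R|=1.05551 >1
  x=-6.519: |R|=1.05452 >1
  x=-6.211: |R|=1.02291 >1
Interval (-6.0000, 0).

(-6.0000, 0).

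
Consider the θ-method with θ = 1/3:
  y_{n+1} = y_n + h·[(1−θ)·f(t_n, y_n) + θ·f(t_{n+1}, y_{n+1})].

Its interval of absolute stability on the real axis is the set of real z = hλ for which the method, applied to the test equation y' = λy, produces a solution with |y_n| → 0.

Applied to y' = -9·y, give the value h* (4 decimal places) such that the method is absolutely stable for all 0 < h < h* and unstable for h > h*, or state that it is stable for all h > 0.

(-6.0000,0); λ=-9 ⇒ h* = (6)/9 = 0.6667.

Set f=λy, z=hλ:
  y_{n+1} = y_n + z·[2/3·y_n + 1/3·y_{n+1}] ⇒ (1 − 1/3z)y_{n+1} = (1 + 2/3z)y_n
  so R(z) = (1 + 2/3z)/(1 − 1/3z).

Boundary: |R(x)|=1, x<0.
x=-1.19: |R|=0.1480
R=−1: 1+2/3x = −1+1/3x ⇒ -1/3x=2 ⇒ x=2/(-1/3)=-6.0000
Confirm numerically:
  x=-5.065: |R|=0.88407 <1
  x=-4.143: |R|=0.74003 <1
  x=-4.108: |R|=0.73382 <1
  x=-3.798: |R|=0.67608 <1
  x=-6.170: |R|=1.01854 >1
  x=-6.116: |R|=1.01272 >1
Stable set (-6.0000, 0).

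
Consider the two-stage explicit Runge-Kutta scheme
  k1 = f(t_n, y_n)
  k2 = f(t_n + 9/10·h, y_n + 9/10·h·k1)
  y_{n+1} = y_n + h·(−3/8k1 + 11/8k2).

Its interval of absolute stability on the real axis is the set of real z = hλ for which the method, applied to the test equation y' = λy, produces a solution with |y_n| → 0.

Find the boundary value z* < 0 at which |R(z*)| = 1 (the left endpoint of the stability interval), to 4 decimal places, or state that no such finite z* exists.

Set f=λy, z=hλ:
  k1=λy_n ⇒ h·k1=z·y_n;  k2=λ(1+9/10z)y_n ⇒ h·k2=z(1+9/10z)y_n
  y_{n+1}/y_n = 1 − 3/8z + 11/8z(1+9/10z) = 1 + z + 99/80z²
  ⇒ R(z) = 1 + z + 99/80z².

Solve |R(x)|<1 on ℝ⁻.
x=-0.45: |R|=0.8006
R=1: x+99/80x²=0 ⇒ x=−80/99=-0.8081; min R=1−1/(4·99/80)=0.7980>−1
Confirm numerically:
  x=-0.746: |R|=0.94269 <1
  x=-0.630: |R|=0.86116 <1
  x=-0.592: |R|=0.84170 <1
  x=-0.532: |R|=0.81824 <1
  x=-1.312: |R|=1.81816 >1
  x=-1.217: |R|=1.61585 >1
  x=-0.941: |R|=1.15478 >1
Interval (-0.8081, 0).

z* = -0.8081.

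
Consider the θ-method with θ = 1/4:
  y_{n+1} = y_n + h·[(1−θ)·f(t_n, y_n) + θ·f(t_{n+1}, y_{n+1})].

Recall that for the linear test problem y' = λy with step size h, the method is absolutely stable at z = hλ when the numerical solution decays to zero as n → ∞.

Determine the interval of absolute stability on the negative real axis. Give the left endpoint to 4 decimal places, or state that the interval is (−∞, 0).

(-4.0000, 0).

Set f=λy, z=hλ:
  y_{n+1} = y_n + z·[3/4·y_n + 1/4·y_{n+1}] ⇒ (1 − 1/4z)y_{n+1} = (1 + 3/4z)y_n
  R(z) = (1 + 3/4z)/(1 − 1/4z).

Need |R(x)|<1, x<0.
x=-1.64: |R|=0.1631
R=−1: 1+3/4x = −1+1/4x ⇒ -1/2x=2 ⇒ x=2/(-1/2)=-4.0000
Confirm numerically:
  x=-3.970: |R|=0.99247 <1
  x=-2.590: |R|=0.57208 <1
  x=-2.345: |R|=0.47833 <1
  x=-1.772: |R|=0.22800 <1
  x=-4.398: |R|=1.09478 >1
  x=-4.326: |R|=1.07831 >1
Interval (-4.0000, 0).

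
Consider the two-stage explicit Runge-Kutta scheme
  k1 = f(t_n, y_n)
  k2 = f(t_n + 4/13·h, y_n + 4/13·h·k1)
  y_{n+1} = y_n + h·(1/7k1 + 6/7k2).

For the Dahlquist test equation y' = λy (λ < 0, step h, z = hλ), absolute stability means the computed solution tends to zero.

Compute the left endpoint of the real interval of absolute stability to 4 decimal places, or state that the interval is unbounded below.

left endpoint -3.7917.

Set f=λy, z=hλ:
  k1=λy_n ⇒ h·k1=z·y_n;  k2=λ(1+4/13z)y_n ⇒ h·k2=z(1+4/13z)y_n
  y_{n+1}/y_n = 1 + 1/7z + 6/7z(1+4/13z) = 1 + z + 24/91z²
  so R(z) = 1 + z + 24/91z².

Boundary: |R(x)|=1, x<0.
x=-1.17: |R|=0.1910
R=1: x+24/91x²=0 ⇒ x=−91/24=-3.7917; min R=1−1/(4·24/91)=0.0521>−1
Confirm numerically:
  x=-3.718: |R|=0.92776 <1
  x=-3.657: |R|=0.87012 <1
  x=-3.562: |R|=0.78424 <1
  x=-1.959: |R|=0.05314 <1
  x=-4.038: |R|=1.26234 >1
  x=-3.985: |R|=1.20319 >1
Interval (-3.7917, 0).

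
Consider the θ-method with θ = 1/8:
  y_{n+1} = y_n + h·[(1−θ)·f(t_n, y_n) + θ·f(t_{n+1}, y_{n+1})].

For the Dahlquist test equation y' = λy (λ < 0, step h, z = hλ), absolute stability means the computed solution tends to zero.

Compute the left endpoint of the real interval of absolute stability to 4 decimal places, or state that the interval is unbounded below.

z* = -2.6667.

On y'=λy, z=hλ:
  y_{n+1} = y_n + z·[7/8·y_n + 1/8·y_{n+1}] ⇒ (1 − 1/8z)y_{n+1} = (1 + 7/8z)y_n
  Hence R(z) = (1 + 7/8z)/(1 − 1/8z).

Boundary: |R(x)|=1, x<0.
x=-0.67: |R|=0.3818
R=−1: 1+7/8x = −1+1/8x ⇒ -3/4x=2 ⇒ x=2/(-3/4)=-2.6667
Confirm numerically:
  x=-1.403: |R|=0.19366 <1
  x=-1.286: |R|=0.10790 <1
  x=-1.260: |R|=0.08855 <1
  x=-1.213: |R|=0.05329 <1
  x=-3.061: |R|=1.21390 >1
  x=-2.877: |R|=1.11602 >1
  x=-2.727: |R|=1.03375 >1
Stable set (-2.6667, 0).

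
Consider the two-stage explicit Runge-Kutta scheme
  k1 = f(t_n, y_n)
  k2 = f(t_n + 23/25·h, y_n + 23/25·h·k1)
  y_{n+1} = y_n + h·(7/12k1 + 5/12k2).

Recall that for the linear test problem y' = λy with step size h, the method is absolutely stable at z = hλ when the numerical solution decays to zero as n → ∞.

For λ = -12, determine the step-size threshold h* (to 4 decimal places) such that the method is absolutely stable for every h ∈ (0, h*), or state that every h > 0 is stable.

Set f=λy, z=hλ:
  k1=λy_n ⇒ h·k1=z·y_n;  k2=λ(1+23/25z)y_n ⇒ h·k2=z(1+23/25z)y_n
  y_{n+1}/y_n = 1 + 7/12z + 5/12z(1+23/25z) = 1 + z + 23/60z²
  so R(z) = 1 + z + 23/60z².

Need |R(x)|<1, x<0.
x=-0.44: |R|=0.6342
R=1: x+23/60x²=0 ⇒ x=−60/23=-2.6087; min R=1−1/(4·23/60)=0.3478>−1
Confirm numerically:
  x=-2.337: |R|=0.75660 <1
  x=-2.274: |R|=0.70825 <1
  x=-1.936: |R|=0.50077 <1
  x=-3.116: |R|=1.60596 >1
  x=-2.888: |R|=1.30921 >1
  x=-2.670: |R|=1.06275 >1
Stable set (-2.6087, 0).

(-2.6087,0); λ=-12 ⇒ h* = (60/23)/12 = 0.2174.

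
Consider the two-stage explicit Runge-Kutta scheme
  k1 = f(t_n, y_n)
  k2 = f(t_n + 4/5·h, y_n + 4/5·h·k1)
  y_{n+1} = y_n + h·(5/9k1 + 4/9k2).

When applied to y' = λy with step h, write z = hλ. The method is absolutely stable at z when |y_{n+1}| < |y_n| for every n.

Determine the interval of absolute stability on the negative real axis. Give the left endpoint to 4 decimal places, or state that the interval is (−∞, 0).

(-2.8125, 0).

Set f=λy, z=hλ:
  k1=λy_n ⇒ h·k1=z·y_n;  k2=λ(1+4/5z)y_n ⇒ h·k2=z(1+4/5z)y_n
  y_{n+1}/y_n = 1 + 5/9z + 4/9z(1+4/5z) = 1 + z + 16/45z²
  ⇒ R(z) = 1 + z + 16/45z².

Find x<0 with |R(x)|<1.
x=-0.65: |R|=0.5002
R=1: x+16/45x²=0 ⇒ x=−45/16=-2.8125; min R=1−1/(4·16/45)=0.2969>−1
Confirm numerically:
  x=-2.559: |R|=0.76935 <1
  x=-2.520: |R|=0.73792 <1
  x=-1.343: |R|=0.29830 <1
  x=-1.231: |R|=0.30780 <1
  x=-3.137: |R|=1.36194 >1
  x=-3.093: |R|=1.30848 >1
So |R|<1 on (-2.8125, 0).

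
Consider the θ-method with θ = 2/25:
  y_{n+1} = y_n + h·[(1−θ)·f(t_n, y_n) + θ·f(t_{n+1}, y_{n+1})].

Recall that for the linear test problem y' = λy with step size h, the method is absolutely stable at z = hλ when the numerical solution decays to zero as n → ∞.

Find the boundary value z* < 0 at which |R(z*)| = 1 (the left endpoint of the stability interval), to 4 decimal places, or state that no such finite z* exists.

Set f=λy, z=hλ:
  y_{n+1} = y_n + z·[23/25·y_n + 2/25·y_{n+1}] ⇒ (1 − 2/25z)y_{n+1} = (1 + 23/25z)y_n
  Hence R(z) = (1 + 23/25z)/(1 − 2/25z).

Find x<0 with |R(x)|<1.
x=-1.06: |R|=0.0229
R=−1: 1+23/25x = −1+2/25x ⇒ -21/25x=2 ⇒ x=2/(-21/25)=-2.3810
Confirm numerically:
  x=-1.480: |R|=0.32332 <1
  x=-1.012: |R|=0.06380 <1
  x=-0.993: |R|=0.08008 <1
  x=-2.975: |R|=1.40307 >1
  x=-2.879: |R|=1.34004 >1
  x=-2.651: |R|=1.18715 >1
Interval (-2.3810, 0).

left endpoint -2.3810.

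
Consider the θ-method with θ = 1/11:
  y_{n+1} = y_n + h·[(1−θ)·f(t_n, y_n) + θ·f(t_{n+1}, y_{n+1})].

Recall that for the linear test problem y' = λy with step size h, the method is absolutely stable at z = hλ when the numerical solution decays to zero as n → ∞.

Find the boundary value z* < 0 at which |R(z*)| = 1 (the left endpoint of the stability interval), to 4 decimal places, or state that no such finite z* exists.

Set f=λy, z=hλ:
  y_{n+1} = y_n + z·[10/11·y_n + 1/11·y_{n+1}] ⇒ (1 − 1/11z)y_{n+1} = (1 + 10/11z)y_n
  so R(z) = (1 + 10/11z)/(1 − 1/11z).

Need |R(x)|<1, x<0.
x=-1.69: |R|=0.4649
R=−1: 1+10/11x = −1+1/11x ⇒ -9/11x=2 ⇒ x=2/(-9/11)=-2.4444
Confirm numerically:
  x=-1.711: |R|=0.48069 <1
  x=-1.688: |R|=0.46343 <1
  x=-1.134: |R|=0.02802 <1
  x=-3.040: |R|=1.38177 >1
  x=-2.793: |R|=1.22743 >1
Interval (-2.4444, 0).

z* = -2.4444.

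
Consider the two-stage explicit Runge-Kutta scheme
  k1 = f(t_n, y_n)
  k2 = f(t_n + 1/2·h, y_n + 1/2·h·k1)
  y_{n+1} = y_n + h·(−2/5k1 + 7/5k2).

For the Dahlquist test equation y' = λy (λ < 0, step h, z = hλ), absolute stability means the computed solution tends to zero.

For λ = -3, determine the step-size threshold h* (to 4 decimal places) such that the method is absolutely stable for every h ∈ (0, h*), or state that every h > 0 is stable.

(-1.4286,0); λ=-3 ⇒ h* = (10/7)/3 = 0.4762.

With y'=λy (z=hλ):
  k1=λy_n ⇒ h·k1=z·y_n;  k2=λ(1+1/2z)y_n ⇒ h·k2=z(1+1/2z)y_n
  y_{n+1}/y_n = 1 − 2/5z + 7/5z(1+1/2z) = 1 + z + 7/10z²
  so R(z) = 1 + z + 7/10z².

Solve |R(x)|<1 on ℝ⁻.
x=-0.63: |R|=0.6478
R=1: x+7/10x²=0 ⇒ x=−10/7=-1.4286; min R=1−1/(4·7/10)=0.6429>−1
Confirm numerically:
  x=-1.354: |R|=0.92932 <1
  x=-1.138: |R|=0.76853 <1
  x=-1.060: |R|=0.72652 <1
  x=-1.767: |R|=1.41860 >1
  x=-1.602: |R|=1.19448 >1
Interval (-1.4286, 0).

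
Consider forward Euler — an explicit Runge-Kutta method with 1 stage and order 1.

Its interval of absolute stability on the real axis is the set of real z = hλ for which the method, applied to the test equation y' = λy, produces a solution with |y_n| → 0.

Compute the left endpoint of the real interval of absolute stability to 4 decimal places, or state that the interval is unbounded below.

z* = -2.0000.

With y'=λy (z=hλ):
  order 1, 1-stage ⇒ R(z)=1+z
  (e.g. R(-1.72)=-0.72000, |R|=0.72000)

Need |R(x)|<1, x<0.
x=-1.72: |R|=0.7200
|R(-1.85)|=0.8500 |R(-1.22)|=0.2200 |R(-0.88)|=0.1200
Bisect:
  x_lo=-2.5983 |R|=1.5983  x_hi=-0.1983 |R|=0.8017
  mid=-1.39828 |R|=0.39828 →hi
  mid=-1.99828 |R|=0.99828 →hi
  mid=-2.29828 |R|=1.29828 →lo
  mid=-2.14828 |R|=1.14828 →lo
  mid=-2.07328 |R|=1.07328 →lo
  mid=-2.03578 |R|=1.03578 →lo
  mid=-2.01703 |R|=1.01703 →lo
  mid=-2.00766 |R|=1.00766 →lo
  ...
  [-2.00004,-1.99989] ⇒ x*=-2.0000
So |R|<1 on (-2.0000, 0).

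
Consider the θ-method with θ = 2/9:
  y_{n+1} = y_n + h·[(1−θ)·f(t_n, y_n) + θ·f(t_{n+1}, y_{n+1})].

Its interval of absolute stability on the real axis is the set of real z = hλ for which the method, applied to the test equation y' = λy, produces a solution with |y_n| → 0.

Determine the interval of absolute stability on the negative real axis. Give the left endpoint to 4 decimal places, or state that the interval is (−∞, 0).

On y'=λy, z=hλ:
  y_{n+1} = y_n + z·[7/9·y_n + 2/9·y_{n+1}] ⇒ (1 − 2/9z)y_{n+1} = (1 + 7/9z)y_n
  so R(z) = (1 + 7/9z)/(1 − 2/9z).

Need |R(x)|<1, x<0.
x=-0.94: |R|=0.2224
R=−1: 1+7/9x = −1+2/9x ⇒ -5/9x=2 ⇒ x=2/(-5/9)=-3.6000
Confirm numerically:
  x=-3.542: |R|=0.98197 <1
  x=-3.371: |R|=0.92726 <1
  x=-1.801: |R|=0.28622 <1
  x=-1.481: |R|=0.11428 <1
  x=-3.900: |R|=1.08929 >1
  x=-3.688: |R|=1.02687 >1
So |R|<1 on (-3.6000, 0).

z∈(-3.6000,0).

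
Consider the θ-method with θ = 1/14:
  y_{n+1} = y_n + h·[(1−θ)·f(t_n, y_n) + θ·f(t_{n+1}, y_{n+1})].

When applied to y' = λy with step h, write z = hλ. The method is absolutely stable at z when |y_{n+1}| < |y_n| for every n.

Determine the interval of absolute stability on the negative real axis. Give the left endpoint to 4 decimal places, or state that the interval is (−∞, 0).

(-2.3333, 0).

Set f=λy, z=hλ:
  y_{n+1} = y_n + z·[13/14·y_n + 1/14·y_{n+1}] ⇒ (1 − 1/14z)y_{n+1} = (1 + 13/14z)y_n
  R(z) = (1 + 13/14z)/(1 − 1/14z).

Need |R(x)|<1, x<0.
x=-1.3: |R|=0.1895
R=−1: 1+13/14x = −1+1/14x ⇒ -6/7x=2 ⇒ x=2/(-6/7)=-2.3333
Confirm numerically:
  x=-2.103: |R|=0.82835 <1
  x=-1.942: |R|=0.70543 <1
  x=-1.853: |R|=0.63641 <1
  x=-1.107: |R|=0.02588 <1
  x=-2.793: |R|=1.32847 >1
  x=-2.759: |R|=1.30479 >1
  x=-2.673: |R|=1.24447 >1
So |R|<1 on (-2.3333, 0).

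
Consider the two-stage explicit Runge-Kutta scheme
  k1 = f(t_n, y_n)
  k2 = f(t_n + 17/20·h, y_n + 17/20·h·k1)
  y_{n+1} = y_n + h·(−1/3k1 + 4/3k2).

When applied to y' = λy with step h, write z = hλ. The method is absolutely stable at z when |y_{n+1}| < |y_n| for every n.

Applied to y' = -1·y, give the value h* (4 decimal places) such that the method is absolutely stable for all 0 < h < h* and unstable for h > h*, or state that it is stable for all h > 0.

Test eqn y'=λy, z=hλ:
  k1=λy_n ⇒ h·k1=z·y_n;  k2=λ(1+17/20z)y_n ⇒ h·k2=z(1+17/20z)y_n
  y_{n+1}/y_n = 1 − 1/3z + 4/3z(1+17/20z) = 1 + z + 17/15z²
  so R(z) = 1 + z + 17/15z².

Boundary: |R(x)|=1, x<0.
x=-0.7: |R|=0.8553
R=1: x+17/15x²=0 ⇒ x=−15/17=-0.8824; min R=1−1/(4·17/15)=0.7794>−1
Confirm numerically:
  x=-0.601: |R|=0.80836 <1
  x=-0.521: |R|=0.78663 <1
  x=-0.517: |R|=0.78593 <1
  x=-0.413: |R|=0.78031 <1
  x=-1.044: |R|=1.19126 >1
  x=-0.962: |R|=1.08684 >1
Stable set (-0.8824, 0).

(-0.8824,0); λ=-1 ⇒ h* = (15/17)/1 = 0.8824.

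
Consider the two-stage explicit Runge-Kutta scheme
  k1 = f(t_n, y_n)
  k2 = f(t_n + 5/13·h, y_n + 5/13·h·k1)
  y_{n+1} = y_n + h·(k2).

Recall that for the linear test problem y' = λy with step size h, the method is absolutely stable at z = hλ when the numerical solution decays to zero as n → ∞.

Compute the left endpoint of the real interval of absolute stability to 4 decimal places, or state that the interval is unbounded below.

Test eqn y'=λy, z=hλ:
  k1=λy_n ⇒ h·k1=z·y_n;  k2=λ(1+5/13z)y_n ⇒ h·k2=z(1+5/13z)y_n
  y_{n+1}/y_n = 1 + z(1+5/13z) = 1 + z + 5/13z²
  ⇒ R(z) = 1 + z + 5/13z².

Boundary: |R(x)|=1, x<0.
x=-1.53: |R|=0.3703
R=1: x+5/13x²=0 ⇒ x=−13/5=-2.6000; min R=1−1/(4·5/13)=0.3500>−1
Confirm numerically:
  x=-2.518: |R|=0.92059 <1
  x=-2.027: |R|=0.55328 <1
  x=-1.281: |R|=0.35014 <1
  x=-2.969: |R|=1.42137 >1
  x=-2.678: |R|=1.08034 >1
  x=-2.629: |R|=1.02932 >1
So |R|<1 on (-2.6000, 0).

z* = -2.6000.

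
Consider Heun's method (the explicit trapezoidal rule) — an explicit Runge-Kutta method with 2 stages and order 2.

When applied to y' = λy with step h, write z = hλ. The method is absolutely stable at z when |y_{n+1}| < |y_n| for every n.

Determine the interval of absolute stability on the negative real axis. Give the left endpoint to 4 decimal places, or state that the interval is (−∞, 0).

z∈(-2.0000,0).

Set f=λy, z=hλ:
  order 2, 2-stage ⇒ R(z)=1+z+z^2/2
  (e.g. R(-0.5)=0.62500, |R|=0.62500)

Solve |R(x)|<1 on ℝ⁻.
x=-0.5: |R|=0.6250
|R(-2.23)|=1.2565 |R(-1.49)|=0.6200 |R(-0.86)|=0.5098
Bisect:
  x_lo=-2.5520 |R|=1.7044  x_hi=-0.3462 |R|=0.7137
  mid=-1.44913 |R|=0.60086 →hi
  mid=-2.00058 |R|=1.00058 →lo
  mid=-1.72485 |R|=0.76271 →hi
  mid=-1.86272 |R|=0.87214 →hi
  mid=-1.93165 |R|=0.93398 →hi
  mid=-1.96611 |R|=0.96669 →hi
  mid=-1.98334 |R|=0.98348 →hi
  mid=-1.99196 |R|=0.99199 →hi
  mid=-1.99627 |R|=0.99628 →hi
  mid=-1.99842 |R|=0.99842 →hi
  ...
  [-2.00004,-1.99990] ⇒ x*=-2.0000
Stable set (-2.0000, 0).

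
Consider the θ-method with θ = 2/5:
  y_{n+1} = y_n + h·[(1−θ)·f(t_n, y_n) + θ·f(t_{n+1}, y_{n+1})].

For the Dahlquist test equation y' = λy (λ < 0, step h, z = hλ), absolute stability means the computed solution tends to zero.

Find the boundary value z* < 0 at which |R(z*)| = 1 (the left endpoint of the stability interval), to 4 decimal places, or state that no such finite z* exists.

Set f=λy, z=hλ:
  y_{n+1} = y_n + z·[3/5·y_n + 2/5·y_{n+1}] ⇒ (1 − 2/5z)y_{n+1} = (1 + 3/5z)y_n
  ⇒ R(z) = (1 + 3/5z)/(1 − 2/5z).

Find x<0 with |R(x)|<1.
x=-1.44: |R|=0.0863
R=−1: 1+3/5x = −1+2/5x ⇒ -1/5x=2 ⇒ x=2/(-1/5)=-10.0000
Confirm numerically:
  x=-9.915: |R|=0.99658 <1
  x=-9.750: |R|=0.98980 <1
  x=-6.646: |R|=0.81664 <1
  x=-4.961: |R|=0.66231 <1
  x=-10.427: |R|=1.01652 >1
  x=-10.051: |R|=1.00203 >1
Stable set (-10.0000, 0).

left endpoint -10.0000.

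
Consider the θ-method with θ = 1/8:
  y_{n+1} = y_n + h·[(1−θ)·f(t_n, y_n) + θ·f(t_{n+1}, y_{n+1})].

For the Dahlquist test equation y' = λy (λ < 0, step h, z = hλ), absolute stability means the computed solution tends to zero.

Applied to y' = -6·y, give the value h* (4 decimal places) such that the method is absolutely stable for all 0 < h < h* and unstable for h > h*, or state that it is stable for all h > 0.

Set f=λy, z=hλ:
  y_{n+1} = y_n + z·[7/8·y_n + 1/8·y_{n+1}] ⇒ (1 − 1/8z)y_{n+1} = (1 + 7/8z)y_n
  ⇒ R(z) = (1 + 7/8z)/(1 − 1/8z).

Solve |R(x)|<1 on ℝ⁻.
x=-0.52: |R|=0.5117
R=−1: 1+7/8x = −1+1/8x ⇒ -3/4x=2 ⇒ x=2/(-3/4)=-2.6667
Confirm numerically:
  x=-2.481: |R|=0.89371 <1
  x=-1.653: |R|=0.36994 <1
  x=-1.102: |R|=0.03142 <1
  x=-1.098: |R|=0.03451 <1
  x=-3.204: |R|=1.28775 >1
  x=-3.112: |R|=1.24046 >1
  x=-2.833: |R|=1.09213 >1
Interval (-2.6667, 0).

(-2.6667,0); λ=-6 ⇒ h* = (8/3)/6 = 0.4444.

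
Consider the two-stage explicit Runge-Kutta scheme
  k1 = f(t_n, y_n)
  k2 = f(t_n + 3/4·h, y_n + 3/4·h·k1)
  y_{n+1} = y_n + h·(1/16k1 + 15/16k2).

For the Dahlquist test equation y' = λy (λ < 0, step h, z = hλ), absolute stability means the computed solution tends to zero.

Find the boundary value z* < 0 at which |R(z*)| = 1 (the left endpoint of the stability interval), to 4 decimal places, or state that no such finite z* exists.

left endpoint -1.4222.

Set f=λy, z=hλ:
  k1=λy_n ⇒ h·k1=z·y_n;  k2=λ(1+3/4z)y_n ⇒ h·k2=z(1+3/4z)y_n
  y_{n+1}/y_n = 1 + 1/16z + 15/16z(1+3/4z) = 1 + z + 45/64z²
  so R(z) = 1 + z + 45/64z².

Solve |R(x)|<1 on ℝ⁻.
x=-0.79: |R|=0.6488
R=1: x+45/64x²=0 ⇒ x=−64/45=-1.4222; min R=1−1/(4·45/64)=0.6444>−1
Confirm numerically:
  x=-1.383: |R|=0.96186 <1
  x=-1.372: |R|=0.95155 <1
  x=-0.994: |R|=0.70071 <1
  x=-1.921: |R|=1.67370 >1
  x=-1.813: |R|=1.49815 >1
So |R|<1 on (-1.4222, 0).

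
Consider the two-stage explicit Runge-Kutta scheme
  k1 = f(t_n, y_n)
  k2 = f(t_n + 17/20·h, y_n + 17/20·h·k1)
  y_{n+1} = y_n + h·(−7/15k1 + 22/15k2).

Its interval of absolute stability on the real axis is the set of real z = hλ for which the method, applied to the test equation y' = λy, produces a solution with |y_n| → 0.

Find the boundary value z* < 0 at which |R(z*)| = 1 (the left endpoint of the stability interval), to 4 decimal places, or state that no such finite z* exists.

Test eqn y'=λy, z=hλ:
  k1=λy_n ⇒ h·k1=z·y_n;  k2=λ(1+17/20z)y_n ⇒ h·k2=z(1+17/20z)y_n
  y_{n+1}/y_n = 1 − 7/15z + 22/15z(1+17/20z) = 1 + z + 187/150z²
  R(z) = 1 + z + 187/150z².

Boundary: |R(x)|=1, x<0.
x=-0.94: |R|=1.1616
R=1: x+187/150x²=0 ⇒ x=−150/187=-0.8021; min R=1−1/(4·187/150)=0.7995>−1
Confirm numerically:
  x=-0.586: |R|=0.84210 <1
  x=-0.579: |R|=0.83893 <1
  x=-0.389: |R|=0.79965 <1
  x=-1.367: |R|=1.96263 >1
  x=-1.159: |R|=1.51562 >1
  x=-0.839: |R|=1.03855 >1
Stable set (-0.8021, 0).

left endpoint -0.8021.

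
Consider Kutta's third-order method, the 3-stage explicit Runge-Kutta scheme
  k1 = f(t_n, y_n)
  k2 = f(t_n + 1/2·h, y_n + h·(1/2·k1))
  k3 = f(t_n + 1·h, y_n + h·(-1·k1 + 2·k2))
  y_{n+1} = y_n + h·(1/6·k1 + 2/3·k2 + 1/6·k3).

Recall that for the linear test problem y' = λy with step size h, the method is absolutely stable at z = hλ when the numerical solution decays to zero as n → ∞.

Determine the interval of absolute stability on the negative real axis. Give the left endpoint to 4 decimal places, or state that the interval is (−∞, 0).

z∈(-2.5127,0).

With y'=λy (z=hλ):
  order 3, 3-stage ⇒ R(z)=1+z+z^2/2+z^3/6
  (e.g. R(-0.63)=0.52678, |R|=0.52678)

Solve |R(x)|<1 on ℝ⁻.
x=-0.63: |R|=0.5268
|R(-1.81)|=0.1602 |R(-1.38)|=0.1342 |R(-0.85)|=0.4089
Bisect:
  x_lo=-3.1900 |R|=2.5122  x_hi=-0.0901 |R|=0.9138
  mid=-1.64004 |R|=0.03039 →hi
  mid=-2.41501 |R|=0.84637 →hi
  mid=-2.80249 |R|=1.54396 →lo
  mid=-2.60875 |R|=1.16497 →lo
  mid=-2.51188 |R|=0.99858 →hi
  mid=-2.56032 |R|=1.07995 →lo
  mid=-2.53610 |R|=1.03881 →lo
  mid=-2.52399 |R|=1.01858 →lo
  mid=-2.51794 |R|=1.00855 →lo
  ...
  [-2.51283,-2.51264] ⇒ x*=-2.5127
Interval (-2.5127, 0).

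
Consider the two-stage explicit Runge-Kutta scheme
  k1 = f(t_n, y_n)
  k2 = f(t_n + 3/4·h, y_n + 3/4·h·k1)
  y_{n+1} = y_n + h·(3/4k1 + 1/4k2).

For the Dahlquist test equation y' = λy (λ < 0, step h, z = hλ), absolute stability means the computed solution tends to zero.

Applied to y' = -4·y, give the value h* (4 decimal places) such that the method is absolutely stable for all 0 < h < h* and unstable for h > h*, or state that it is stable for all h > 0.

Test eqn y'=λy, z=hλ:
  k1=λy_n ⇒ h·k1=z·y_n;  k2=λ(1+3/4z)y_n ⇒ h·k2=z(1+3/4z)y_n
  y_{n+1}/y_n = 1 + 3/4z + 1/4z(1+3/4z) = 1 + z + 3/16z²
  so R(z) = 1 + z + 3/16z².

Need |R(x)|<1, x<0.
x=-1.32: |R|=0.0067
R=1: x+3/16x²=0 ⇒ x=−16/3=-5.3333; min R=1−1/(4·3/16)=-0.3333>−1
Confirm numerically:
  x=-5.004: |R|=0.69100 <1
  x=-2.896: |R|=0.32347 <1
  x=-2.610: |R|=0.33273 <1
  x=-5.741: |R|=1.43883 >1
  x=-5.407: |R|=1.07468 >1
Stable set (-5.3333, 0).

(-5.3333,0); λ=-4 ⇒ h* = (16/3)/4 = 1.3333.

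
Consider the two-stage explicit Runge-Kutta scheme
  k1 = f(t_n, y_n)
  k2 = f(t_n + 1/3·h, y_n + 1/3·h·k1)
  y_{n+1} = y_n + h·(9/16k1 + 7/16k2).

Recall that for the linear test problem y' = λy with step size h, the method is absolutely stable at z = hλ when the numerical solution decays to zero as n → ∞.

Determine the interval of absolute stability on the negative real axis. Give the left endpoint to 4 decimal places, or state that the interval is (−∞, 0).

(-6.8571, 0).

With y'=λy (z=hλ):
  k1=λy_n ⇒ h·k1=z·y_n;  k2=λ(1+1/3z)y_n ⇒ h·k2=z(1+1/3z)y_n
  y_{n+1}/y_n = 1 + 9/16z + 7/16z(1+1/3z) = 1 + z + 7/48z²
  ⇒ R(z) = 1 + z + 7/48z².

Solve |R(x)|<1 on ℝ⁻.
x=-0.51: |R|=0.5279
R=1: x+7/48x²=0 ⇒ x=−48/7=-6.8571; min R=1−1/(4·7/48)=-0.7143>−1
Confirm numerically:
  x=-6.458: |R|=0.62409 <1
  x=-5.249: |R|=0.23100 <1
  x=-4.061: |R|=0.65596 <1
  x=-3.930: |R|=0.67762 <1
  x=-7.029: |R|=1.17616 >1
  x=-7.000: |R|=1.14583 >1
  x=-6.915: |R|=1.05835 >1
Interval (-6.8571, 0).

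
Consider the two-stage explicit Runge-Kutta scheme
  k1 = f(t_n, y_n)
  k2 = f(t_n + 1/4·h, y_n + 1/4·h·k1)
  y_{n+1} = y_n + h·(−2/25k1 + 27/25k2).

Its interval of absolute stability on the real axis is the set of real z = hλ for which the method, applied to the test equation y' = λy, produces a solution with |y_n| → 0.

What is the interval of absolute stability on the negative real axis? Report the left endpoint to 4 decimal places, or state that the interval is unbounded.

On y'=λy, z=hλ:
  k1=λy_n ⇒ h·k1=z·y_n;  k2=λ(1+1/4z)y_n ⇒ h·k2=z(1+1/4z)y_n
  y_{n+1}/y_n = 1 − 2/25z + 27/25z(1+1/4z) = 1 + z + 27/100z²
  ⇒ R(z) = 1 + z + 27/100z².

Solve |R(x)|<1 on ℝ⁻.
x=-1.65: |R|=0.0851
R=1: x+27/100x²=0 ⇒ x=−100/27=-3.7037; min R=1−1/(4·27/100)=0.0741>−1
Confirm numerically:
  x=-3.201: |R|=0.56553 <1
  x=-2.965: |R|=0.40863 <1
  x=-2.837: |R|=0.33611 <1
  x=-4.120: |R|=1.46309 >1
  x=-4.006: |R|=1.32697 >1
  x=-3.866: |R|=1.16941 >1
Stable set (-3.7037, 0).

(-3.7037, 0).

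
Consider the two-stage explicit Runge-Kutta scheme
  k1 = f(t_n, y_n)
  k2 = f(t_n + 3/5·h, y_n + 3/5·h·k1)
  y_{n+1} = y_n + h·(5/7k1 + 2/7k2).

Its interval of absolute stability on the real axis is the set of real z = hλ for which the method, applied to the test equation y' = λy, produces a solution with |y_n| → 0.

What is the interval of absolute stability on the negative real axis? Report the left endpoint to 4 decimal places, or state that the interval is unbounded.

With y'=λy (z=hλ):
  k1=λy_n ⇒ h·k1=z·y_n;  k2=λ(1+3/5z)y_n ⇒ h·k2=z(1+3/5z)y_n
  y_{n+1}/y_n = 1 + 5/7z + 2/7z(1+3/5z) = 1 + z + 6/35z²
  so R(z) = 1 + z + 6/35z².

Solve |R(x)|<1 on ℝ⁻.
x=-1.74: |R|=0.2210
R=1: x+6/35x²=0 ⇒ x=−35/6=-5.8333; min R=1−1/(4·6/35)=-0.4583>−1
Confirm numerically:
  x=-5.676: |R|=0.84691 <1
  x=-5.420: |R|=0.61595 <1
  x=-4.961: |R|=0.25812 <1
  x=-6.042: |R|=1.21613 >1
  x=-5.880: |R|=1.04704 >1
Interval (-5.8333, 0).

z∈(-5.8333,0).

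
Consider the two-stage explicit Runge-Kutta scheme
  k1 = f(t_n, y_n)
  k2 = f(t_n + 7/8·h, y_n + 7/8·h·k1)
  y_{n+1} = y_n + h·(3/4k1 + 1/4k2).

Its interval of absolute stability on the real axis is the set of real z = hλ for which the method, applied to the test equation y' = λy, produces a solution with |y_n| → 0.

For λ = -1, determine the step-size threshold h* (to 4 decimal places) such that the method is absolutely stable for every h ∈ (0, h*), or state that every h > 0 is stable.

(-4.5714,0); λ=-1 ⇒ h* = (32/7)/1 = 4.5714.

With y'=λy (z=hλ):
  k1=λy_n ⇒ h·k1=z·y_n;  k2=λ(1+7/8z)y_n ⇒ h·k2=z(1+7/8z)y_n
  y_{n+1}/y_n = 1 + 3/4z + 1/4z(1+7/8z) = 1 + z + 7/32z²
  so R(z) = 1 + z + 7/32z².

Need |R(x)|<1, x<0.
x=-1.03: |R|=0.2021
R=1: x+7/32x²=0 ⇒ x=−32/7=-4.5714; min R=1−1/(4·7/32)=-0.1429>−1
Confirm numerically:
  x=-4.318: |R|=0.76062 <1
  x=-2.529: |R|=0.12991 <1
  x=-2.229: |R|=0.14215 <1
  x=-5.130: |R|=1.62682 >1
  x=-5.119: |R|=1.61316 >1
  x=-4.951: |R|=1.41109 >1
Stable set (-4.5714, 0).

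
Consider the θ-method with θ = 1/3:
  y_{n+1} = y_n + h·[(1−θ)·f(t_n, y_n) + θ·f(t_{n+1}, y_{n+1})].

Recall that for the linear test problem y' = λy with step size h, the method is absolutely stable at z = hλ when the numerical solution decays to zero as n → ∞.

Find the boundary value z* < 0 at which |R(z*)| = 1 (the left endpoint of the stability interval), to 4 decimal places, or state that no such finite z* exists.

With y'=λy (z=hλ):
  y_{n+1} = y_n + z·[2/3·y_n + 1/3·y_{n+1}] ⇒ (1 − 1/3z)y_{n+1} = (1 + 2/3z)y_n
  Hence R(z) = (1 + 2/3z)/(1 − 1/3z).

Boundary: |R(x)|=1, x<0.
x=-0.67: |R|=0.4523
R=−1: 1+2/3x = −1+1/3x ⇒ -1/3x=2 ⇒ x=2/(-1/3)=-6.0000
Confirm numerically:
  x=-4.279: |R|=0.76357 <1
  x=-3.853: |R|=0.68671 <1
  x=-2.751: |R|=0.43505 <1
  x=-6.593: |R|=1.06182 >1
  x=-6.058: |R|=1.00640 >1
  x=-6.026: |R|=1.00288 >1
Stable set (-6.0000, 0).

z* = -6.0000.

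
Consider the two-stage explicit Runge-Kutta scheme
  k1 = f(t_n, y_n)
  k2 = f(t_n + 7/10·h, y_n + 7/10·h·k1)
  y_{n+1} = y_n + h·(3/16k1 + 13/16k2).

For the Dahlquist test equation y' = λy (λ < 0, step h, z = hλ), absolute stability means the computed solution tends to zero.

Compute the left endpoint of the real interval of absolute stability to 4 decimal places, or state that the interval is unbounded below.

With y'=λy (z=hλ):
  k1=λy_n ⇒ h·k1=z·y_n;  k2=λ(1+7/10z)y_n ⇒ h·k2=z(1+7/10z)y_n
  y_{n+1}/y_n = 1 + 3/16z + 13/16z(1+7/10z) = 1 + z + 91/160z²
  Hence R(z) = 1 + z + 91/160z².

Find x<0 with |R(x)|<1.
x=-1.53: |R|=0.8014
R=1: x+91/160x²=0 ⇒ x=−160/91=-1.7582; min R=1−1/(4·91/160)=0.5604>−1
Confirm numerically:
  x=-1.716: |R|=0.95877 <1
  x=-1.359: |R|=0.69141 <1
  x=-0.925: |R|=0.56164 <1
  x=-2.187: |R|=1.53331 >1
  x=-2.096: |R|=1.40264 >1
Stable set (-1.7582, 0).

z* = -1.7582.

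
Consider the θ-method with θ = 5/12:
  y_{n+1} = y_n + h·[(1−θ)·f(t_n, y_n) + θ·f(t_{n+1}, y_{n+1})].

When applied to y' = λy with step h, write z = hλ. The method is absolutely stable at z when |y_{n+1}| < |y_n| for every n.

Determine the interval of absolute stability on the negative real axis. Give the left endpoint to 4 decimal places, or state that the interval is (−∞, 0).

Set f=λy, z=hλ:
  y_{n+1} = y_n + z·[7/12·y_n + 5/12·y_{n+1}] ⇒ (1 − 5/12z)y_{n+1} = (1 + 7/12z)y_n
  so R(z) = (1 + 7/12z)/(1 − 5/12z).

Boundary: |R(x)|=1, x<0.
x=-0.67: |R|=0.4762
R=−1: 1+7/12x = −1+5/12x ⇒ -1/6x=2 ⇒ x=2/(-1/6)=-12.0000
Confirm numerically:
  x=-10.952: |R|=0.96860 <1
  x=-9.641: |R|=0.92163 <1
  x=-8.553: |R|=0.87412 <1
  x=-6.810: |R|=0.77459 <1
  x=-12.559: |R|=1.01495 >1
  x=-12.246: |R|=1.00672 >1
  x=-12.118: |R|=1.00325 >1
So |R|<1 on (-12.0000, 0).

(-12.0000, 0).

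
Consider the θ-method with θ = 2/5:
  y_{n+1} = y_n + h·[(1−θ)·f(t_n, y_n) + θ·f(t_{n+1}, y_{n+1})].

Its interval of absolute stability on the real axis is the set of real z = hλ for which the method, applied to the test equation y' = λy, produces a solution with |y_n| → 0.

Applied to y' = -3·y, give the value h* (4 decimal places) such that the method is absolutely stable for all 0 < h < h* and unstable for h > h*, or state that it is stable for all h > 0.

Test eqn y'=λy, z=hλ:
  y_{n+1} = y_n + z·[3/5·y_n + 2/5·y_{n+1}] ⇒ (1 − 2/5z)y_{n+1} = (1 + 3/5z)y_n
  R(z) = (1 + 3/5z)/(1 − 2/5z).

Solve |R(x)|<1 on ℝ⁻.
x=-1.25: |R|=0.1667
R=−1: 1+3/5x = −1+2/5x ⇒ -1/5x=2 ⇒ x=2/(-1/5)=-10.0000
Confirm numerically:
  x=-9.385: |R|=0.97413 <1
  x=-7.079: |R|=0.84753 <1
  x=-4.613: |R|=0.62133 <1
  x=-4.299: |R|=0.58075 <1
  x=-10.330: |R|=1.01286 >1
  x=-10.244: |R|=1.00957 >1
Interval (-10.0000, 0).

(-10.0000,0); λ=-3 ⇒ h* = (10)/3 = 3.3333.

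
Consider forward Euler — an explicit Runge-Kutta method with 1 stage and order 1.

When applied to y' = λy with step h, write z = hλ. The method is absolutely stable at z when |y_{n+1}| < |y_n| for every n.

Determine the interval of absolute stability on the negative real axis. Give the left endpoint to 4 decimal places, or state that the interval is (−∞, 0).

(-2.0000, 0).

Test eqn y'=λy, z=hλ:
  order 1, 1-stage ⇒ R(z)=1+z
  (e.g. R(-1.6)=-0.60000, |R|=0.60000)

Boundary: |R(x)|=1, x<0.
x=-1.6: |R|=0.6000
|R(-2.18)|=1.1800 |R(-1.55)|=0.5500 |R(-1.29)|=0.2900
Bisect:
  x_lo=-2.6674 |R|=1.6674  x_hi=-0.3491 |R|=0.6509
  mid=-1.50821 |R|=0.50821 →hi
  mid=-2.08779 |R|=1.08779 →lo
  mid=-1.79800 |R|=0.79800 →hi
  mid=-1.94290 |R|=0.94290 →hi
  mid=-2.01534 |R|=1.01534 →lo
  mid=-1.97912 |R|=0.97912 →hi
  mid=-1.99723 |R|=0.99723 →hi
  mid=-2.00629 |R|=1.00629 →lo
  ...
  [-2.00006,-1.99992] ⇒ x*=-2.0000
So |R|<1 on (-2.0000, 0).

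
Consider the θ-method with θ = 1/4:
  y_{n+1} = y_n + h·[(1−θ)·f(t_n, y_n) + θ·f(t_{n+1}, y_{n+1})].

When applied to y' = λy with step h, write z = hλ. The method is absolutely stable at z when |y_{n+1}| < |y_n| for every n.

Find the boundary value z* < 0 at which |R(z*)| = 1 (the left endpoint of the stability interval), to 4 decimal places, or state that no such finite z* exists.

left endpoint -4.0000.

Set f=λy, z=hλ:
  y_{n+1} = y_n + z·[3/4·y_n + 1/4·y_{n+1}] ⇒ (1 − 1/4z)y_{n+1} = (1 + 3/4z)y_n
  Hence R(z) = (1 + 3/4z)/(1 − 1/4z).

Need |R(x)|<1, x<0.
x=-1.64: |R|=0.1631
R=−1: 1+3/4x = −1+1/4x ⇒ -1/2x=2 ⇒ x=2/(-1/2)=-4.0000
Confirm numerically:
  x=-3.199: |R|=0.77747 <1
  x=-2.799: |R|=0.64671 <1
  x=-1.707: |R|=0.19643 <1
  x=-4.593: |R|=1.13802 >1
  x=-4.571: |R|=1.13324 >1
  x=-4.554: |R|=1.12953 >1
Stable set (-4.0000, 0).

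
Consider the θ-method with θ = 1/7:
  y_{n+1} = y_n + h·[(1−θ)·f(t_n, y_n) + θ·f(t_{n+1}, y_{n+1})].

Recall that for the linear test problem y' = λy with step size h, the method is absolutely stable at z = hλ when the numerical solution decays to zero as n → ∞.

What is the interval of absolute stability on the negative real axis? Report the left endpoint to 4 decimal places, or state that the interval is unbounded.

(-2.8000, 0).

Test eqn y'=λy, z=hλ:
  y_{n+1} = y_n + z·[6/7·y_n + 1/7·y_{n+1}] ⇒ (1 − 1/7z)y_{n+1} = (1 + 6/7z)y_n
  so R(z) = (1 + 6/7z)/(1 − 1/7z).

Boundary: |R(x)|=1, x<0.
x=-1.68: |R|=0.3548
R=−1: 1+6/7x = −1+1/7x ⇒ -5/7x=2 ⇒ x=2/(-5/7)=-2.8000
Confirm numerically:
  x=-2.407: |R|=0.79111 <1
  x=-1.543: |R|=0.26431 <1
  x=-1.188: |R|=0.01563 <1
  x=-3.303: |R|=1.24410 >1
  x=-3.217: |R|=1.20407 >1
  x=-3.140: |R|=1.16765 >1
Stable set (-2.8000, 0).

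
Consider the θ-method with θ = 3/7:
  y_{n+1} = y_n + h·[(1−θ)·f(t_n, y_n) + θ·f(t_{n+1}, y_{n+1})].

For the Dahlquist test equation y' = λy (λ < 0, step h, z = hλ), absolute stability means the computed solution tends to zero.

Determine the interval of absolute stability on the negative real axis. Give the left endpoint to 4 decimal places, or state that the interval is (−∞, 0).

z∈(-14.0000,0).

With y'=λy (z=hλ):
  y_{n+1} = y_n + z·[4/7·y_n + 3/7·y_{n+1}] ⇒ (1 − 3/7z)y_{n+1} = (1 + 4/7z)y_n
  ⇒ R(z) = (1 + 4/7z)/(1 − 3/7z).

Solve |R(x)|<1 on ℝ⁻.
x=-0.62: |R|=0.5102
R=−1: 1+4/7x = −1+3/7x ⇒ -1/7x=2 ⇒ x=2/(-1/7)=-14.0000
Confirm numerically:
  x=-11.481: |R|=0.93922 <1
  x=-11.328: |R|=0.93480 <1
  x=-9.485: |R|=0.87266 <1
  x=-8.508: |R|=0.83114 <1
  x=-14.227: |R|=1.00457 >1
  x=-14.189: |R|=1.00381 >1
Interval (-14.0000, 0).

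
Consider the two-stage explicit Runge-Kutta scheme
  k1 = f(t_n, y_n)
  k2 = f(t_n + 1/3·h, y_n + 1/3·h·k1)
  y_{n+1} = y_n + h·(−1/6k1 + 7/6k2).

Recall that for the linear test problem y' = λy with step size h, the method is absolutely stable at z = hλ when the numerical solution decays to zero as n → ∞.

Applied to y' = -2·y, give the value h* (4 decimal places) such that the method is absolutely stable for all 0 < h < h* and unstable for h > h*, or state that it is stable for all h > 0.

(-2.5714,0); λ=-2 ⇒ h* = (18/7)/2 = 1.2857.

Set f=λy, z=hλ:
  k1=λy_n ⇒ h·k1=z·y_n;  k2=λ(1+1/3z)y_n ⇒ h·k2=z(1+1/3z)y_n
  y_{n+1}/y_n = 1 − 1/6z + 7/6z(1+1/3z) = 1 + z + 7/18z²
  so R(z) = 1 + z + 7/18z².

Boundary: |R(x)|=1, x<0.
x=-1.53: |R|=0.3803
R=1: x+7/18x²=0 ⇒ x=−18/7=-2.5714; min R=1−1/(4·7/18)=0.3571>−1
Confirm numerically:
  x=-2.365: |R|=0.81014 <1
  x=-2.115: |R|=0.62459 <1
  x=-1.905: |R|=0.50629 <1
  x=-1.303: |R|=0.35726 <1
  x=-3.034: |R|=1.54578 >1
  x=-3.023: |R|=1.53087 >1
  x=-2.869: |R|=1.33201 >1
So |R|<1 on (-2.5714, 0).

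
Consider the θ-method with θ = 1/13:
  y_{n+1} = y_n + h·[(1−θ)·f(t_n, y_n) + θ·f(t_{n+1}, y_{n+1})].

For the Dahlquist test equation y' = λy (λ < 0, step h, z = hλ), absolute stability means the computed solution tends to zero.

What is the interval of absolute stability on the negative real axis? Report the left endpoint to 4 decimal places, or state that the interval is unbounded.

(-2.3636, 0).

Set f=λy, z=hλ:
  y_{n+1} = y_n + z·[12/13·y_n + 1/13·y_{n+1}] ⇒ (1 − 1/13z)y_{n+1} = (1 + 12/13z)y_n
  R(z) = (1 + 12/13z)/(1 − 1/13z).

Find x<0 with |R(x)|<1.
x=-1.72: |R|=0.5190
R=−1: 1+12/13x = −1+1/13x ⇒ -11/13x=2 ⇒ x=2/(-11/13)=-2.3636
Confirm numerically:
  x=-1.811: |R|=0.58956 <1
  x=-1.808: |R|=0.58725 <1
  x=-1.779: |R|=0.56486 <1
  x=-1.708: |R|=0.50965 <1
  x=-2.527: |R|=1.11573 >1
  x=-2.482: |R|=1.08410 >1
  x=-2.444: |R|=1.05724 >1
Interval (-2.3636, 0).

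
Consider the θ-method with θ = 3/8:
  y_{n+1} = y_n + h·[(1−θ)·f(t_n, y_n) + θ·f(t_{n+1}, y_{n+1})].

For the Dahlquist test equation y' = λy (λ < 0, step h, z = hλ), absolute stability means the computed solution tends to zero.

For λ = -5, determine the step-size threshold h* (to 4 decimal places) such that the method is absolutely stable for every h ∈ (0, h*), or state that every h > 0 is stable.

(-8.0000,0); λ=-5 ⇒ h* = (8)/5 = 1.6000.

With y'=λy (z=hλ):
  y_{n+1} = y_n + z·[5/8·y_n + 3/8·y_{n+1}] ⇒ (1 − 3/8z)y_{n+1} = (1 + 5/8z)y_n
  so R(z) = (1 + 5/8z)/(1 − 3/8z).

Boundary: |R(x)|=1, x<0.
x=-1.7: |R|=0.0382
R=−1: 1+5/8x = −1+3/8x ⇒ -1/4x=2 ⇒ x=2/(-1/4)=-8.0000
Confirm numerically:
  x=-7.547: |R|=0.97043 <1
  x=-3.746: |R|=0.55775 <1
  x=-3.744: |R|=0.55740 <1
  x=-8.450: |R|=1.02699 >1
  x=-8.078: |R|=1.00484 >1
Stable set (-8.0000, 0).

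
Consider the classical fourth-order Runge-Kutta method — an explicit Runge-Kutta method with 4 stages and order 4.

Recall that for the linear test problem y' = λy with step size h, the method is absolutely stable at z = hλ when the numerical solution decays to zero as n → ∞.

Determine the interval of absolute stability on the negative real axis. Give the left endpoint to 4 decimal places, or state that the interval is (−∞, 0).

With y'=λy (z=hλ):
  order 4, 4-stage ⇒ R(z)=1+z+z^2/2+z^3/6+z^4/24
  (e.g. R(-1.72)=0.27580, |R|=0.27580)

Solve |R(x)|<1 on ℝ⁻.
x=-1.72: |R|=0.2758
|R(-3)|=1.3750 |R(-1.32)|=0.2944 |R(-1.17)|=0.3256
Bisect:
  x_lo=-3.4828 |R|=2.6718  x_hi=-0.3586 |R|=0.6987
  mid=-1.92068 |R|=0.30996 →hi
  mid=-2.70175 |R|=0.88117 →hi
  mid=-3.09228 |R|=1.57046 →lo
  mid=-2.89701 |R|=1.18192 →lo
  mid=-2.79938 |R|=1.02144 →lo
  mid=-2.75056 |R|=0.94889 →hi
  mid=-2.77497 |R|=0.98455 →hi
  mid=-2.78717 |R|=1.00284 →lo
  ...
  [-2.78546,-2.78527] ⇒ x*=-2.7853
Interval (-2.7853, 0).

(-2.7853, 0).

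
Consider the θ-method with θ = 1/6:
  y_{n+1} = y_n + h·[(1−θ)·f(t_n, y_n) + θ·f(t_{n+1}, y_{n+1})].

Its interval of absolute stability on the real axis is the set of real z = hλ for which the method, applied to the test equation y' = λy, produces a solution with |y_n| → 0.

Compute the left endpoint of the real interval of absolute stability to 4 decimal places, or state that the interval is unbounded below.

On y'=λy, z=hλ:
  y_{n+1} = y_n + z·[5/6·y_n + 1/6·y_{n+1}] ⇒ (1 − 1/6z)y_{n+1} = (1 + 5/6z)y_n
  Hence R(z) = (1 + 5/6z)/(1 − 1/6z).

Boundary: |R(x)|=1, x<0.
x=-0.31: |R|=0.7052
R=−1: 1+5/6x = −1+1/6x ⇒ -2/3x=2 ⇒ x=2/(-2/3)=-3.0000
Confirm numerically:
  x=-2.964: |R|=0.98394 <1
  x=-2.332: |R|=0.67931 <1
  x=-1.957: |R|=0.47568 <1
  x=-1.335: |R|=0.09202 <1
  x=-3.363: |R|=1.15508 >1
  x=-3.285: |R|=1.12278 >1
  x=-3.201: |R|=1.08738 >1
Stable set (-3.0000, 0).

z* = -3.0000.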